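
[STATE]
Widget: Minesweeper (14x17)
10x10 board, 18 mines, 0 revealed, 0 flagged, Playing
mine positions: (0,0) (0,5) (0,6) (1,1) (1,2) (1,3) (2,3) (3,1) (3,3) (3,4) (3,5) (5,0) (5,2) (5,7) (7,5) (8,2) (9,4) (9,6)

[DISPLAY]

■■■■■■■■■■    
■■■■■■■■■■    
■■■■■■■■■■    
■■■■■■■■■■    
■■■■■■■■■■    
■■■■■■■■■■    
■■■■■■■■■■    
■■■■■■■■■■    
■■■■■■■■■■    
■■■■■■■■■■    
              
              
              
              
              
              
              


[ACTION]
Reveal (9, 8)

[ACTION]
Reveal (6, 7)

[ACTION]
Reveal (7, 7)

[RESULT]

■■■■■■■1      
■■■■■■21      
■■■■■■1       
■■■■■■1       
■■■■■■211     
■■■■■■■■1     
■■■■■■211     
■■■■■■1       
■■■■■■21      
■■■■■■■1      
              
              
              
              
              
              
              


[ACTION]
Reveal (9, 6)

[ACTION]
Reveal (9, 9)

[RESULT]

✹■■■■✹✹1      
■✹✹✹■■21      
■■■✹■■1       
■✹■✹✹✹1       
■■■■■■211     
✹■✹■■■■✹1     
■■■■■■211     
■■■■■✹1       
■■✹■■■21      
■■■■✹■✹1      
              
              
              
              
              
              
              


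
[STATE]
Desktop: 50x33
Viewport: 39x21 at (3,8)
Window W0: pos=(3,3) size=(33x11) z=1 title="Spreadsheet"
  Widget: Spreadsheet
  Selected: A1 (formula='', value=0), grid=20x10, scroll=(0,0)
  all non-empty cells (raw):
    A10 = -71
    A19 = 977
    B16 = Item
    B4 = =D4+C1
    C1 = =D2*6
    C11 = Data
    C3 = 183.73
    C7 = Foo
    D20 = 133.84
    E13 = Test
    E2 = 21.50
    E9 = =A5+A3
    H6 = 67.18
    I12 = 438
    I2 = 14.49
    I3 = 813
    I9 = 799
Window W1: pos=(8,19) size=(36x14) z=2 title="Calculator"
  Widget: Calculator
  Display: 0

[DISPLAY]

┃-------------------------------┃      
┃  1      [0]       0       0   ┃      
┃  2        0       0       0   ┃      
┃  3        0       0  183.73   ┃      
┃  4        0       0       0   ┃      
┗━━━━━━━━━━━━━━━━━━━━━━━━━━━━━━━┛      
                                       
                                       
                                       
                                       
                                       
     ┏━━━━━━━━━━━━━━━━━━━━━━━━━━━━━━━━━
     ┃ Calculator                      
     ┠─────────────────────────────────
     ┃                                 
     ┃┌───┬───┬───┬───┐                
     ┃│ 7 │ 8 │ 9 │ ÷ │                
     ┃├───┼───┼───┼───┤                
     ┃│ 4 │ 5 │ 6 │ × │                
     ┃├───┼───┼───┼───┤                
     ┃│ 1 │ 2 │ 3 │ - │                


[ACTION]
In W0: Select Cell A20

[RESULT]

┃-------------------------------┃      
┃  1        0       0       0   ┃      
┃  2        0       0       0   ┃      
┃  3        0       0  183.73   ┃      
┃  4        0       0       0   ┃      
┗━━━━━━━━━━━━━━━━━━━━━━━━━━━━━━━┛      
                                       
                                       
                                       
                                       
                                       
     ┏━━━━━━━━━━━━━━━━━━━━━━━━━━━━━━━━━
     ┃ Calculator                      
     ┠─────────────────────────────────
     ┃                                 
     ┃┌───┬───┬───┬───┐                
     ┃│ 7 │ 8 │ 9 │ ÷ │                
     ┃├───┼───┼───┼───┤                
     ┃│ 4 │ 5 │ 6 │ × │                
     ┃├───┼───┼───┼───┤                
     ┃│ 1 │ 2 │ 3 │ - │                


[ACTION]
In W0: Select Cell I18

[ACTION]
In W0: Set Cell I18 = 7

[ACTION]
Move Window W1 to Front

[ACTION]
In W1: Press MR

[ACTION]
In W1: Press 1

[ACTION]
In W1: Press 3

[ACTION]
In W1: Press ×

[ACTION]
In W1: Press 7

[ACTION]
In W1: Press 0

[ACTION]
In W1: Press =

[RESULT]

┃-------------------------------┃      
┃  1        0       0       0   ┃      
┃  2        0       0       0   ┃      
┃  3        0       0  183.73   ┃      
┃  4        0       0       0   ┃      
┗━━━━━━━━━━━━━━━━━━━━━━━━━━━━━━━┛      
                                       
                                       
                                       
                                       
                                       
     ┏━━━━━━━━━━━━━━━━━━━━━━━━━━━━━━━━━
     ┃ Calculator                      
     ┠─────────────────────────────────
     ┃                               91
     ┃┌───┬───┬───┬───┐                
     ┃│ 7 │ 8 │ 9 │ ÷ │                
     ┃├───┼───┼───┼───┤                
     ┃│ 4 │ 5 │ 6 │ × │                
     ┃├───┼───┼───┼───┤                
     ┃│ 1 │ 2 │ 3 │ - │                


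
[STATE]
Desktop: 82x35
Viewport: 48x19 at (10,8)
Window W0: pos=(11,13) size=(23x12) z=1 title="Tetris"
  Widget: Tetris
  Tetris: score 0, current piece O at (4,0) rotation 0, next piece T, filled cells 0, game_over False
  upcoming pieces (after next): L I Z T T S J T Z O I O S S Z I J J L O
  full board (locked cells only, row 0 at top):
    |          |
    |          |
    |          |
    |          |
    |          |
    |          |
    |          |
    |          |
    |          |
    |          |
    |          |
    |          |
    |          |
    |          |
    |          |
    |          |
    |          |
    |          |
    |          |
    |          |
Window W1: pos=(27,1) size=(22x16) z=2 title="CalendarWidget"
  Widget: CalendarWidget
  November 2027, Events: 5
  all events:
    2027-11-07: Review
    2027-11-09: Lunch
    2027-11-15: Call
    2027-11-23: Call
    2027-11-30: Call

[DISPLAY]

                 ┃15* 16 17 18 19 20 2┃         
                 ┃22 23* 24 25 26 27 2┃         
                 ┃29 30*              ┃         
                 ┃                    ┃         
                 ┃                    ┃         
 ┏━━━━━━━━━━━━━━━┃                    ┃         
 ┃ Tetris        ┃                    ┃         
 ┠───────────────┃                    ┃         
 ┃          │Next┗━━━━━━━━━━━━━━━━━━━━┛         
 ┃          │ ▒        ┃                        
 ┃          │▒▒▒       ┃                        
 ┃          │          ┃                        
 ┃          │          ┃                        
 ┃          │          ┃                        
 ┃          │Score:    ┃                        
 ┃          │0         ┃                        
 ┗━━━━━━━━━━━━━━━━━━━━━┛                        
                                                
                                                


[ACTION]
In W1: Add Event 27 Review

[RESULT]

                 ┃15* 16 17 18 19 20 2┃         
                 ┃22 23* 24 25 26 27* ┃         
                 ┃29 30*              ┃         
                 ┃                    ┃         
                 ┃                    ┃         
 ┏━━━━━━━━━━━━━━━┃                    ┃         
 ┃ Tetris        ┃                    ┃         
 ┠───────────────┃                    ┃         
 ┃          │Next┗━━━━━━━━━━━━━━━━━━━━┛         
 ┃          │ ▒        ┃                        
 ┃          │▒▒▒       ┃                        
 ┃          │          ┃                        
 ┃          │          ┃                        
 ┃          │          ┃                        
 ┃          │Score:    ┃                        
 ┃          │0         ┃                        
 ┗━━━━━━━━━━━━━━━━━━━━━┛                        
                                                
                                                


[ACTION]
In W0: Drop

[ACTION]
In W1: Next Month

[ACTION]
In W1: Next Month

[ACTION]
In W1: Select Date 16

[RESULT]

                 ┃10 11 12 13 14 15 [1┃         
                 ┃17 18 19 20 21 22 23┃         
                 ┃24 25 26 27 28 29 30┃         
                 ┃31                  ┃         
                 ┃                    ┃         
 ┏━━━━━━━━━━━━━━━┃                    ┃         
 ┃ Tetris        ┃                    ┃         
 ┠───────────────┃                    ┃         
 ┃          │Next┗━━━━━━━━━━━━━━━━━━━━┛         
 ┃          │ ▒        ┃                        
 ┃          │▒▒▒       ┃                        
 ┃          │          ┃                        
 ┃          │          ┃                        
 ┃          │          ┃                        
 ┃          │Score:    ┃                        
 ┃          │0         ┃                        
 ┗━━━━━━━━━━━━━━━━━━━━━┛                        
                                                
                                                


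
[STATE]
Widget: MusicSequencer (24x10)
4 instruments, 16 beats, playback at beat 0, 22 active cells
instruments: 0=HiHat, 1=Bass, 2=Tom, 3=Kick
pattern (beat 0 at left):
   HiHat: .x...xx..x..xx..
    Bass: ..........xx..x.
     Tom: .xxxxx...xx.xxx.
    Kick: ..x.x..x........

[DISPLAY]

      ▼123456789012345  
 HiHat·█···██··█··██··  
  Bass··········██··█·  
   Tom·█████···██·███·  
  Kick··█·█··█········  
                        
                        
                        
                        
                        


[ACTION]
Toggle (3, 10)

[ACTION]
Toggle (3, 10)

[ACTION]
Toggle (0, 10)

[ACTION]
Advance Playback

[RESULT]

      0▼23456789012345  
 HiHat·█···██··██·██··  
  Bass··········██··█·  
   Tom·█████···██·███·  
  Kick··█·█··█········  
                        
                        
                        
                        
                        


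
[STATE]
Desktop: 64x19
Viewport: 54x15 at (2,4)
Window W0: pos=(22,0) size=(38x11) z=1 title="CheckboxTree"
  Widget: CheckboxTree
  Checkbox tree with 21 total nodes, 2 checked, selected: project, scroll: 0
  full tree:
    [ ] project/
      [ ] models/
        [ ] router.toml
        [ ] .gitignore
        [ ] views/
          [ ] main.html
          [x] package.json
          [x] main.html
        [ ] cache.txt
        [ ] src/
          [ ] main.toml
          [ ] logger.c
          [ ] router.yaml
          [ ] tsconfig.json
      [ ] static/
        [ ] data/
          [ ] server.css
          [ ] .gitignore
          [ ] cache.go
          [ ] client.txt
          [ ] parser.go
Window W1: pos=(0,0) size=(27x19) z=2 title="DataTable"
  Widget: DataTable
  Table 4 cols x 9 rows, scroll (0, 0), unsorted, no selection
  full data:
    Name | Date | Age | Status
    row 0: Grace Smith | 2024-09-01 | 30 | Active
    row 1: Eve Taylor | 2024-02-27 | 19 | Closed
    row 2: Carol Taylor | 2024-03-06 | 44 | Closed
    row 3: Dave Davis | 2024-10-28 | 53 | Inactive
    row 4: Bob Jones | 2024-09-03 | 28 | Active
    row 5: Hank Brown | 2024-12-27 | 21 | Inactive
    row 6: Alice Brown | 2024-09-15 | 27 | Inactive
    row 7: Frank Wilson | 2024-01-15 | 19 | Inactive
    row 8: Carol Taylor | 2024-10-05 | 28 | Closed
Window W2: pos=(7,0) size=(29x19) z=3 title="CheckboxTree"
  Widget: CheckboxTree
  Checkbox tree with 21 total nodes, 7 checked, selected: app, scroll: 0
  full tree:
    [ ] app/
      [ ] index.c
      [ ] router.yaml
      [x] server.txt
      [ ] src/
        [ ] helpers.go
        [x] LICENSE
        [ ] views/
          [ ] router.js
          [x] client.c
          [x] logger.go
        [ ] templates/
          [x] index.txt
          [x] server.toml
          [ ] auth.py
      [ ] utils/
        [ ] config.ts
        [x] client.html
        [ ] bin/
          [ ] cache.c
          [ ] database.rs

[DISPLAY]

─────┃   [ ] index.c             ┃/                   
race ┃   [ ] router.yaml         ┃er.toml             
ve Ta┃   [x] server.txt          ┃ignore              
arol ┃   [-] src/                ┃s/                  
ave D┃     [ ] helpers.go        ┃in.html             
ob Jo┃     [x] LICENSE           ┃ckage.json          
ank B┃     [-] views/            ┃━━━━━━━━━━━━━━━━━━━━
lice ┃       [ ] router.js       ┃                    
rank ┃       [x] client.c        ┃                    
arol ┃       [x] logger.go       ┃                    
     ┃     [-] templates/        ┃                    
     ┃       [x] index.txt       ┃                    
     ┃       [x] server.toml     ┃                    
     ┃       [ ] auth.py         ┃                    
━━━━━┗━━━━━━━━━━━━━━━━━━━━━━━━━━━┛                    


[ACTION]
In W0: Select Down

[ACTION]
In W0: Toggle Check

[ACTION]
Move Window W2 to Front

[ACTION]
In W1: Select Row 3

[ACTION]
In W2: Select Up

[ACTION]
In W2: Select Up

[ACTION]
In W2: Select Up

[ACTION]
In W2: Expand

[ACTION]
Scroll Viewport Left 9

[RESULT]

┃──────┃   [ ] index.c             ┃/                 
┃Grace ┃   [ ] router.yaml         ┃er.toml           
┃Eve Ta┃   [x] server.txt          ┃ignore            
┃Carol ┃   [-] src/                ┃s/                
┃>ave D┃     [ ] helpers.go        ┃in.html           
┃Bob Jo┃     [x] LICENSE           ┃ckage.json        
┃Hank B┃     [-] views/            ┃━━━━━━━━━━━━━━━━━━
┃Alice ┃       [ ] router.js       ┃                  
┃Frank ┃       [x] client.c        ┃                  
┃Carol ┃       [x] logger.go       ┃                  
┃      ┃     [-] templates/        ┃                  
┃      ┃       [x] index.txt       ┃                  
┃      ┃       [x] server.toml     ┃                  
┃      ┃       [ ] auth.py         ┃                  
┗━━━━━━┗━━━━━━━━━━━━━━━━━━━━━━━━━━━┛                  


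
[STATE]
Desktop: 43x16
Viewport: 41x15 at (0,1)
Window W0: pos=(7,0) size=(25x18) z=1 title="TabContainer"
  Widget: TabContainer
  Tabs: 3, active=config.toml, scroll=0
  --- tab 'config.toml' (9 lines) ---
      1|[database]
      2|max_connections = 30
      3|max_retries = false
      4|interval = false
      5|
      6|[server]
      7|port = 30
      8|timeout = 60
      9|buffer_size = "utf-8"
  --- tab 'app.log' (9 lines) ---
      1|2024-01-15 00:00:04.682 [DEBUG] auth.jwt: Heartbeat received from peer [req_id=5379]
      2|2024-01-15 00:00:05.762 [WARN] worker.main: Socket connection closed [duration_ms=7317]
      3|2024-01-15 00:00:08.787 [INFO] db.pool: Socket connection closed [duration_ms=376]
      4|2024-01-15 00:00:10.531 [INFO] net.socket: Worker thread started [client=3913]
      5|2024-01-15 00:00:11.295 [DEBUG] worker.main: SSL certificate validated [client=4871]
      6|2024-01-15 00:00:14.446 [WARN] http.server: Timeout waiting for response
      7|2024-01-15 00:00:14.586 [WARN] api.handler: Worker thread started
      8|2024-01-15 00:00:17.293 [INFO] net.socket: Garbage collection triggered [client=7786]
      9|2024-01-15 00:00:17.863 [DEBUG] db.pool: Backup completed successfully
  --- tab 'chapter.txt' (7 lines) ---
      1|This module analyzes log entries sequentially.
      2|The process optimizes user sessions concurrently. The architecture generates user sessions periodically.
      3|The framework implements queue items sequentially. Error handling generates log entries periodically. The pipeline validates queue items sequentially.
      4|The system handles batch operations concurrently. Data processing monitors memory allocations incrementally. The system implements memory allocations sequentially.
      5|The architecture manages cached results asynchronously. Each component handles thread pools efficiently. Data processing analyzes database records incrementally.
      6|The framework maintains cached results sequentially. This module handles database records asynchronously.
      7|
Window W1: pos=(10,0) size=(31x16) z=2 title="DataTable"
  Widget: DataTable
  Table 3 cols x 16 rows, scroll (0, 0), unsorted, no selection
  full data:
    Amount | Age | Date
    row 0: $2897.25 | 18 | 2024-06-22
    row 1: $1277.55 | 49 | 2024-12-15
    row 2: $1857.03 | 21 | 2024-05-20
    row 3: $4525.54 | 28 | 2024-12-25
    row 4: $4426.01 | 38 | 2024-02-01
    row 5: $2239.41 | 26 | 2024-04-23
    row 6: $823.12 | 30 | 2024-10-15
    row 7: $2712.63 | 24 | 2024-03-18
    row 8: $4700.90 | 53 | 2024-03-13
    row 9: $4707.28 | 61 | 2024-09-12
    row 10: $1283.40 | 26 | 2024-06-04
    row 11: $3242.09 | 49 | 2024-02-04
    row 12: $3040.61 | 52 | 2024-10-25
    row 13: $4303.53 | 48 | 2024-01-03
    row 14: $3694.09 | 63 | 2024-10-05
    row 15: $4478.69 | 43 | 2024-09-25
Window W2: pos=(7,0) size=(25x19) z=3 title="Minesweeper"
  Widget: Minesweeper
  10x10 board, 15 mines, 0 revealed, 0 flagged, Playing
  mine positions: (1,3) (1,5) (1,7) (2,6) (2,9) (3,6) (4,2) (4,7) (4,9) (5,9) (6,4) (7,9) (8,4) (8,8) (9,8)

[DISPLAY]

       ┃ Minesweeper           ┃        ┃
       ┠───────────────────────┨────────┨
       ┃■■■■■■■■■■             ┃        ┃
       ┃■■■■■■■■■■             ┃──      ┃
       ┃■■■■■■■■■■             ┃22      ┃
       ┃■■■■■■■■■■             ┃15      ┃
       ┃■■■■■■■■■■             ┃20      ┃
       ┃■■■■■■■■■■             ┃25      ┃
       ┃■■■■■■■■■■             ┃01      ┃
       ┃■■■■■■■■■■             ┃23      ┃
       ┃■■■■■■■■■■             ┃15      ┃
       ┃■■■■■■■■■■             ┃18      ┃
       ┃                       ┃13      ┃
       ┃                       ┃12      ┃
       ┃                       ┃━━━━━━━━┛


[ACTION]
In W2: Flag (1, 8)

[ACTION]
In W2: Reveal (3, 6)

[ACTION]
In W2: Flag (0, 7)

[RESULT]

       ┃ Minesweeper           ┃        ┃
       ┠───────────────────────┨────────┨
       ┃■■■■■■■■■■             ┃        ┃
       ┃■■■✹■✹■✹⚑■             ┃──      ┃
       ┃■■■■■■✹■■✹             ┃22      ┃
       ┃■■■■■■✹■■■             ┃15      ┃
       ┃■■✹■■■■✹■✹             ┃20      ┃
       ┃■■■■■■■■■✹             ┃25      ┃
       ┃■■■■✹■■■■■             ┃01      ┃
       ┃■■■■■■■■■✹             ┃23      ┃
       ┃■■■■✹■■■✹■             ┃15      ┃
       ┃■■■■■■■■✹■             ┃18      ┃
       ┃                       ┃13      ┃
       ┃                       ┃12      ┃
       ┃                       ┃━━━━━━━━┛


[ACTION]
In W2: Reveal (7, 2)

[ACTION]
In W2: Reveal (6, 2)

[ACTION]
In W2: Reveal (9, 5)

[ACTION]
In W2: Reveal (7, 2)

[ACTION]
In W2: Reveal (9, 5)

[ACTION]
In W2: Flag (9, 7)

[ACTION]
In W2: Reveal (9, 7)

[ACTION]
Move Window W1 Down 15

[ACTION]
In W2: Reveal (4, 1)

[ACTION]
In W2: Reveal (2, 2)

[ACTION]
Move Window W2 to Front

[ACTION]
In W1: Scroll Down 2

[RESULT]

       ┃ Minesweeper           ┃        ┃
       ┠───────────────────────┨────────┨
       ┃■■■■■■■■■■             ┃        ┃
       ┃■■■✹■✹■✹⚑■             ┃──      ┃
       ┃■■■■■■✹■■✹             ┃20      ┃
       ┃■■■■■■✹■■■             ┃25      ┃
       ┃■■✹■■■■✹■✹             ┃01      ┃
       ┃■■■■■■■■■✹             ┃23      ┃
       ┃■■■■✹■■■■■             ┃15      ┃
       ┃■■■■■■■■■✹             ┃18      ┃
       ┃■■■■✹■■■✹■             ┃13      ┃
       ┃■■■■■■■■✹■             ┃12      ┃
       ┃                       ┃04      ┃
       ┃                       ┃04      ┃
       ┃                       ┃━━━━━━━━┛


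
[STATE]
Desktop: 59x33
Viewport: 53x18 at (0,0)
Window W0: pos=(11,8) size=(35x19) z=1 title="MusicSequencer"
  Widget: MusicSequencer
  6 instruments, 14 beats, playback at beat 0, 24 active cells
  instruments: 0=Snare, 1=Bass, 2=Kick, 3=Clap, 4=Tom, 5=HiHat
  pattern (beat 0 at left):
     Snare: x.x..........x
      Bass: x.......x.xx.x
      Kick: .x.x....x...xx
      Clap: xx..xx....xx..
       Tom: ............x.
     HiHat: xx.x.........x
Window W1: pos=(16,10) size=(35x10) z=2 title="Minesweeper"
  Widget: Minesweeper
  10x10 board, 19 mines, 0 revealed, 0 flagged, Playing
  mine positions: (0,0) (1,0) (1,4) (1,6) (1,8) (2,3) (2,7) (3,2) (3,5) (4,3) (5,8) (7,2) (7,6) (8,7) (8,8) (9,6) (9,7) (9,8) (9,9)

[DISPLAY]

                                                     
                                                     
                                                     
                                                     
                                                     
                                                     
                                                     
                                                     
           ┏━━━━━━━━━━━━━━━━━━━━━━━━━━━━━━━━━┓       
           ┃ MusicSequencer                  ┃       
           ┠────┏━━━━━━━━━━━━━━━━━━━━━━━━━━━━━━━━━┓  
           ┃    ┃ Minesweeper                     ┃  
           ┃ Sna┠─────────────────────────────────┨  
           ┃  Ba┃■■■■■■■■■■                       ┃  
           ┃  Ki┃■■■■■■■■■■                       ┃  
           ┃  Cl┃■■■■■■■■■■                       ┃  
           ┃   T┃■■■■■■■■■■                       ┃  
           ┃ HiH┃■■■■■■■■■■                       ┃  


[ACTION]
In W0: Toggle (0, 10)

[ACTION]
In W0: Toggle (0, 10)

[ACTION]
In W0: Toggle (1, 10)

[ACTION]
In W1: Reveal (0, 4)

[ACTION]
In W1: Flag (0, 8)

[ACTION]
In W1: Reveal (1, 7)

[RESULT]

                                                     
                                                     
                                                     
                                                     
                                                     
                                                     
                                                     
                                                     
           ┏━━━━━━━━━━━━━━━━━━━━━━━━━━━━━━━━━┓       
           ┃ MusicSequencer                  ┃       
           ┠────┏━━━━━━━━━━━━━━━━━━━━━━━━━━━━━━━━━┓  
           ┃    ┃ Minesweeper                     ┃  
           ┃ Sna┠─────────────────────────────────┨  
           ┃  Ba┃■■■■1■■■⚑■                       ┃  
           ┃  Ki┃■■■■■■■3■■                       ┃  
           ┃  Cl┃■■■■■■■■■■                       ┃  
           ┃   T┃■■■■■■■■■■                       ┃  
           ┃ HiH┃■■■■■■■■■■                       ┃  


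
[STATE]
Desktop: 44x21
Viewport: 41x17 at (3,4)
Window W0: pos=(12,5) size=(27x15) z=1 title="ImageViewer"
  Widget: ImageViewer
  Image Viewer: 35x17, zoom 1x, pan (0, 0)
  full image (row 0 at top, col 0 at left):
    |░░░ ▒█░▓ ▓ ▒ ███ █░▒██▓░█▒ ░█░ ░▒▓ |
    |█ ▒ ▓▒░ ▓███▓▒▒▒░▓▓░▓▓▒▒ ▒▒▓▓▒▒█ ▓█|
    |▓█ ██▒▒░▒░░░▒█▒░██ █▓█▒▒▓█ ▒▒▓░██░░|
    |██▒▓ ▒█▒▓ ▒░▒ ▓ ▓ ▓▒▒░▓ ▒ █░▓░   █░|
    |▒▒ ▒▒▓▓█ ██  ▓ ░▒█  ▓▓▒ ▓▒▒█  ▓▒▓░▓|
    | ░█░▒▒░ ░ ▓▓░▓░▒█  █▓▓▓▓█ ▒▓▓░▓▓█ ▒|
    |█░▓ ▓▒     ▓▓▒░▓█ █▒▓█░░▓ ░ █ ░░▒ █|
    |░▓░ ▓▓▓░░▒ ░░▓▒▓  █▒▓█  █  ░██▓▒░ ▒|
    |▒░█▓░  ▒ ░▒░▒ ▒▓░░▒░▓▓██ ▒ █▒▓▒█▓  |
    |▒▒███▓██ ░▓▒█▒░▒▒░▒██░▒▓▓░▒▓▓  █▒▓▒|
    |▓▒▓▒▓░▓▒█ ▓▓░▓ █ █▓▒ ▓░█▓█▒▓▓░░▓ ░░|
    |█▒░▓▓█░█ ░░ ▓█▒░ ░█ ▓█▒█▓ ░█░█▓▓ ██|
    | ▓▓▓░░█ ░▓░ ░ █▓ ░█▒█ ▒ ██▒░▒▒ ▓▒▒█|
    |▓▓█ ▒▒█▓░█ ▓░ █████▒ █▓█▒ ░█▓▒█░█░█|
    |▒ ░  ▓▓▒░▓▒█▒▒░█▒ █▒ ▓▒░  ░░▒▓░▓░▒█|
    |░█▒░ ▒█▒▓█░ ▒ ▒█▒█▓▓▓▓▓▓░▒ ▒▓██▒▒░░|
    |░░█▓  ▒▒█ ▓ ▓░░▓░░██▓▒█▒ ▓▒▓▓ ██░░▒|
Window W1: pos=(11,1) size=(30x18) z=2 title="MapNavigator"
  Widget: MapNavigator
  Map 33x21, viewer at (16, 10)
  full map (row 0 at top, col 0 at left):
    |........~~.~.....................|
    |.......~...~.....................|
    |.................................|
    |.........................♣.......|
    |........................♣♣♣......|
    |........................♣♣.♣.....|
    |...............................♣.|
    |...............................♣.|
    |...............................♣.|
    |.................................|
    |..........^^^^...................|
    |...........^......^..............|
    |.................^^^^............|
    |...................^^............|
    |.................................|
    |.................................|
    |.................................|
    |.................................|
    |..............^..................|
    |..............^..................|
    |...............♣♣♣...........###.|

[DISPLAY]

        ┃.......................♣....┃   
        ┃......................♣♣♣...┃   
        ┃......................♣♣.♣..┃   
        ┃............................┃   
        ┃............................┃   
        ┃............................┃   
        ┃............................┃   
        ┃........^^^^..@.............┃   
        ┃.........^......^...........┃   
        ┃...............^^^^.........┃   
        ┃.................^^.........┃   
        ┃............................┃   
        ┃............................┃   
        ┃............................┃   
        ┗━━━━━━━━━━━━━━━━━━━━━━━━━━━━┛   
         ┗━━━━━━━━━━━━━━━━━━━━━━━━━┛     
                                         


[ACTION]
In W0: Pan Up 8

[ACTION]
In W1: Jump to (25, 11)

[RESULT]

        ┃.............♣♣♣......      ┃   
        ┃.............♣♣.♣.....      ┃   
        ┃....................♣.      ┃   
        ┃....................♣.      ┃   
        ┃....................♣.      ┃   
        ┃......................      ┃   
        ┃^^^...................      ┃   
        ┃^......^......@.......      ┃   
        ┃......^^^^............      ┃   
        ┃........^^............      ┃   
        ┃......................      ┃   
        ┃......................      ┃   
        ┃......................      ┃   
        ┃......................      ┃   
        ┗━━━━━━━━━━━━━━━━━━━━━━━━━━━━┛   
         ┗━━━━━━━━━━━━━━━━━━━━━━━━━┛     
                                         


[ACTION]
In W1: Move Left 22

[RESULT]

        ┃           .................┃   
        ┃           .................┃   
        ┃           .................┃   
        ┃           .................┃   
        ┃           .................┃   
        ┃           .................┃   
        ┃           ..........^^^^...┃   
        ┃           ...@.......^.....┃   
        ┃           .................┃   
        ┃           .................┃   
        ┃           .................┃   
        ┃           .................┃   
        ┃           .................┃   
        ┃           .................┃   
        ┗━━━━━━━━━━━━━━━━━━━━━━━━━━━━┛   
         ┗━━━━━━━━━━━━━━━━━━━━━━━━━┛     
                                         


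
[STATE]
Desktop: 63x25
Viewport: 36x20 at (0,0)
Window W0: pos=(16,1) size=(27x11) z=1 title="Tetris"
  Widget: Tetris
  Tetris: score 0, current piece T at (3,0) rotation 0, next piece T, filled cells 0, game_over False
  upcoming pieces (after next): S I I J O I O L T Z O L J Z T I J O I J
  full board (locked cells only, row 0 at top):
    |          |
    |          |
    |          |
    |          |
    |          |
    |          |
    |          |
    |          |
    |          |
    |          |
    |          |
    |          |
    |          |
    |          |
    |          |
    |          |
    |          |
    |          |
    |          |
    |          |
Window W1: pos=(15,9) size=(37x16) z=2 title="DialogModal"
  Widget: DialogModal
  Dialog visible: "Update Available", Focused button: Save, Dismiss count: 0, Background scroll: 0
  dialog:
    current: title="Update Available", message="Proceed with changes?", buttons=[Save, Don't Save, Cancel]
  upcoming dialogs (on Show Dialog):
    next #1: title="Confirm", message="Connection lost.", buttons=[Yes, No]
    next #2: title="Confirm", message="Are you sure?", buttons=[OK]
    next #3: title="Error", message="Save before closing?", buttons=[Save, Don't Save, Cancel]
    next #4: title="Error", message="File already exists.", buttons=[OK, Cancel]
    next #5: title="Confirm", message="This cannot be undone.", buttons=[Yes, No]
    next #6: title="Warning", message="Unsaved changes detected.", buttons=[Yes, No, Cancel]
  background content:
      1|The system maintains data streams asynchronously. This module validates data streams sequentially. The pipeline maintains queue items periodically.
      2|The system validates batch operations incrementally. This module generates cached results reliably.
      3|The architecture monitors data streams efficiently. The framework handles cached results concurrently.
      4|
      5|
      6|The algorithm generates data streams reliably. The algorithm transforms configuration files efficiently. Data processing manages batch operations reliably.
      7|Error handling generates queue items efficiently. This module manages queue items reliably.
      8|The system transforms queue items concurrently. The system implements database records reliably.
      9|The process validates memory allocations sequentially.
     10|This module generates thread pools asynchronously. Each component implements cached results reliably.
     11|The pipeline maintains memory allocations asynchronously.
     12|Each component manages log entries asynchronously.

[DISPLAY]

                                    
                ┏━━━━━━━━━━━━━━━━━━━
                ┃ Tetris            
                ┠───────────────────
                ┃          │Next:   
                ┃          │ ▒      
                ┃          │▒▒▒     
                ┃          │        
                ┃          │        
               ┏━━━━━━━━━━━━━━━━━━━━
               ┃ DialogModal        
               ┠────────────────────
               ┃The system maintains
               ┃The system validates
               ┃The architecture mon
               ┃  ┌─────────────────
               ┃  │       Update Ava
               ┃Th│    Proceed with 
               ┃Er│ [Save]  Don't Sa
               ┃Th└─────────────────


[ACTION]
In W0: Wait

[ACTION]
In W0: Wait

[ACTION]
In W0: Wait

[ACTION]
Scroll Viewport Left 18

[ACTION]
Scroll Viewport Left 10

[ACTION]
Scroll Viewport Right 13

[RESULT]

                                    
   ┏━━━━━━━━━━━━━━━━━━━━━━━━━┓      
   ┃ Tetris                  ┃      
   ┠─────────────────────────┨      
   ┃          │Next:         ┃      
   ┃          │ ▒            ┃      
   ┃          │▒▒▒           ┃      
   ┃          │              ┃      
   ┃          │              ┃      
  ┏━━━━━━━━━━━━━━━━━━━━━━━━━━━━━━━━━
  ┃ DialogModal                     
  ┠─────────────────────────────────
  ┃The system maintains data streams
  ┃The system validates batch operat
  ┃The architecture monitors data st
  ┃  ┌─────────────────────────────┐
  ┃  │       Update Available      │
  ┃Th│    Proceed with changes?    │
  ┃Er│ [Save]  Don't Save   Cancel │
  ┃Th└─────────────────────────────┘


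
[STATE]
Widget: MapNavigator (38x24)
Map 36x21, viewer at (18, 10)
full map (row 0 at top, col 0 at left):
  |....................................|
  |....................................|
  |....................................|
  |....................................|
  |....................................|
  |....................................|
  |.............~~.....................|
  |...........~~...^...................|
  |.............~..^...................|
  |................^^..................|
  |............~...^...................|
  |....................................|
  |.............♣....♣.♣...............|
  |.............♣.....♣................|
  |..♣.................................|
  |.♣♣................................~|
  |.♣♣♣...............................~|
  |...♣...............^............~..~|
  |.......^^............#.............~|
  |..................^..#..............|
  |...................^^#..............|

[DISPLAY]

                                      
                                      
 .................................... 
 .................................... 
 .................................... 
 .................................... 
 .................................... 
 .................................... 
 .............~~..................... 
 ...........~~...^................... 
 .............~..^................... 
 ................^^.................. 
 ............~...^.@................. 
 .................................... 
 .............♣....♣.♣............... 
 .............♣.....♣................ 
 ..♣................................. 
 .♣♣................................~ 
 .♣♣♣...............................~ 
 ...♣...............^............~..~ 
 .......^^............#.............~ 
 ..................^..#.............. 
 ...................^^#.............. 
                                      


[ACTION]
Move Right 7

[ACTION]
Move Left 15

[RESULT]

                                      
                                      
         .............................
         .............................
         .............................
         .............................
         .............................
         .............................
         .............~~..............
         ...........~~...^............
         .............~..^............
         ................^^...........
         ..........@.~...^............
         .............................
         .............♣....♣.♣........
         .............♣.....♣.........
         ..♣..........................
         .♣♣..........................
         .♣♣♣.........................
         ...♣...............^.........
         .......^^............#.......
         ..................^..#.......
         ...................^^#.......
                                      


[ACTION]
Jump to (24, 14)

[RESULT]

...............................       
...............................       
...............................       
...............................       
........~~.....................       
......~~...^...................       
........~..^...................       
...........^^..................       
.......~...^...................       
...............................       
........♣....♣.♣...............       
........♣.....♣................       
...................@...........       
..............................~       
..............................~       
..............^............~..~       
..^^............#.............~       
.............^..#..............       
..............^^#..............       
                                      
                                      
                                      
                                      
                                      


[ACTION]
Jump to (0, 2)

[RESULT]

                                      
                                      
                                      
                                      
                                      
                                      
                                      
                                      
                                      
                                      
                   ...................
                   ...................
                   @..................
                   ...................
                   ...................
                   ...................
                   .............~~....
                   ...........~~...^..
                   .............~..^..
                   ................^^.
                   ............~...^..
                   ...................
                   .............♣....♣
                   .............♣.....


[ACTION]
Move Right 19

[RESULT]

                                      
                                      
                                      
                                      
                                      
                                      
                                      
                                      
                                      
                                      
....................................  
....................................  
...................@................  
....................................  
....................................  
....................................  
.............~~.....................  
...........~~...^...................  
.............~..^...................  
................^^..................  
............~...^...................  
....................................  
.............♣....♣.♣...............  
.............♣.....♣................  
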